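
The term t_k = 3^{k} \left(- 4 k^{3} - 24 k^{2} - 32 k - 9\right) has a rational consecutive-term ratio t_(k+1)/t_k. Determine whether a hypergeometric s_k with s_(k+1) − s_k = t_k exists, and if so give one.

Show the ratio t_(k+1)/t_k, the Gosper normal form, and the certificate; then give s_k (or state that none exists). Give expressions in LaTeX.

s_k = 3^{k} k \left(- 2 k^{2} - 3 k + 2\right)

Step 1: r(k) = 3*(4*k**3 + 36*k**2 + 92*k + 69)/(4*k**3 + 24*k**2 + 32*k + 9).
So A=3 and B=1, with C=k**3 + 6*k**2 + 8*k + 9/4.
Set up (3)·f(k+1) − (1)·f(k) − (k**3 + 6*k**2 + 8*k + 9/4) = 0.
From deg A=0, deg B=0, deg C=3: d=3.
A polynomial solution: f(k) = k*(k + 2)*(2*k - 1)/4.
Then R = B(k−1)f/C = k*(k + 2)*(2*k - 1)/(4*k**3 + 24*k**2 + 32*k + 9), so s_k = R(k)·t_k = 3**k*k*(-2*k**2 - 3*k + 2).
Δs = 3**k*(-4*k**3 - 24*k**2 - 32*k - 9), as required.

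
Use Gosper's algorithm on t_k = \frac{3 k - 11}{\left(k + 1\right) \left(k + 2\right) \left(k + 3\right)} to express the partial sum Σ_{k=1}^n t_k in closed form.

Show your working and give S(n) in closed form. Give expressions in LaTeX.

Step 1: r(k) = (k + 1)*(3*k - 8)/((k + 4)*(3*k - 11)).
Take A(k)=k + 1, B(k)=k + 4, C(k)=k - 11/3.
f must satisfy (k + 1)·f(k+1) − (k + 3)·f(k) = k - 11/3.
From deg A=1, deg B=1, deg C=1: d=2.
Match coefficients ⇒ f(k) = -k*(2*k + 9)/3.
Then R = B(k−1)f/C = -k*(k + 3)*(2*k + 9)/(3*k - 11), so s_k = R(k)·t_k = k*(-2*k - 9)/((k + 1)*(k + 2)).
Check: Δs_k = (3*k - 11)/(k**3 + 6*k**2 + 11*k + 6). ✓
Telescope: S(n) = s_(n+1) − s_(1) = (-2*n**2 - 13*n - 11)/(n**2 + 5*n + 6) − (-11/6) = n*(-n - 23)/(6*(n**2 + 5*n + 6)).

S(n) = \frac{n \left(- n - 23\right)}{6 \left(n^{2} + 5 n + 6\right)}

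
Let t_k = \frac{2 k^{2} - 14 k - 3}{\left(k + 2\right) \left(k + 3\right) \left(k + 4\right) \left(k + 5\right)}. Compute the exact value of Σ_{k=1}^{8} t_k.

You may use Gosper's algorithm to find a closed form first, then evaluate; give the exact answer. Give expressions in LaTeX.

Step 1: r(k) = (k + 2)*(14*k - 2*(k + 1)**2 + 17)/((k + 6)*(-2*k**2 + 14*k + 3)).
So A=k + 2 and B=k + 6, with C=k**2 - 7*k - 3/2.
Solve (k + 2)·f(k+1) − (k + 5)·f(k) = k**2 - 7*k - 3/2.
deg f ≤ 3 (via 1,1,2).
Match coefficients ⇒ f(k) = -k*(k**2 + 57*k - 22)/48.
Get s_k = R·t_k = k*(-k**2 - 57*k + 22)/(24*(k + 2)*(k + 3)*(k + 4)) with R(k) = B(k−1)f(k)/C(k) = -k*(k + 5)*(k**2 + 57*k - 22)/(24*(2*k**2 - 14*k - 3)).
Check: Δs_k = (2*k**2 - 14*k - 3)/(k**4 + 14*k**3 + 71*k**2 + 154*k + 120). ✓
Telescoping: Σ = s_(9) − s_(1) = -1/8 − (-1/40) = -1/10.

Σ = -1/10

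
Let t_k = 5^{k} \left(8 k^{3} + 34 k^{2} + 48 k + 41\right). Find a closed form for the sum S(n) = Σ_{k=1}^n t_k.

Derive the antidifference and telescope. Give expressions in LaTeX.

The ratio is 5*(8*k**3 + 58*k**2 + 140*k + 131)/(8*k**3 + 34*k**2 + 48*k + 41).
Normal form (A,B,C) = (5, 1, k**3 + 17*k**2/4 + 6*k + 41/8).
Set up (5)·f(k+1) − (1)·f(k) − (k**3 + 17*k**2/4 + 6*k + 41/8) = 0.
Bound: deg f ≤ 3.
A polynomial solution: f(k) = (2*k**3 + k**2 + 2*k + 4)/8.
Certificate R = B(k−1)f/C = (2*k**3 + k**2 + 2*k + 4)/(8*k**3 + 34*k**2 + 48*k + 41) gives s_k = 5**k*(2*k**3 + k**2 + 2*k + 4).
Verify: 5**k*(8*k**3 + 34*k**2 + 48*k + 41) matches t_k.
Evaluate: s_(n+1) = 5**(n + 1)*(2*n**3 + 7*n**2 + 10*n + 9); subtract s_(1) = 45 ⇒ S(n) = 10*5**n*n**3 + 35*5**n*n**2 + 50*5**n*n + 45*5**n - 45.

S(n) = 10 \cdot 5^{n} n^{3} + 35 \cdot 5^{n} n^{2} + 50 \cdot 5^{n} n + 45 \cdot 5^{n} - 45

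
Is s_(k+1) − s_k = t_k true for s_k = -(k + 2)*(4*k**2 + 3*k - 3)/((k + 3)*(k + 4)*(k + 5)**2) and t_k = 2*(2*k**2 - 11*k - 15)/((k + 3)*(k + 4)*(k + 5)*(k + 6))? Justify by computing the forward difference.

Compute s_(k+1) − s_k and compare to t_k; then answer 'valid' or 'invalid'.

Invalid: residual 3*(-8*k**3 - 25*k**2 + 125*k + 168)/(k**6 + 29*k**5 + 347*k**4 + 2191*k**3 + 7692*k**2 + 14220*k + 10800) ≠ 0.

s_(k+1) = -(k + 3)*(3*k + 4*(k + 1)**2)/((k + 4)*(k + 5)*(k + 6)**2)
s_(k+1) − s_k = (4*k**4 - 2*k**3 - 227*k**2 - 615*k - 396)/(k**6 + 29*k**5 + 347*k**4 + 2191*k**3 + 7692*k**2 + 14220*k + 10800)
(s_(k+1) − s_k) − t_k = 3*(-8*k**3 - 25*k**2 + 125*k + 168)/(k**6 + 29*k**5 + 347*k**4 + 2191*k**3 + 7692*k**2 + 14220*k + 10800)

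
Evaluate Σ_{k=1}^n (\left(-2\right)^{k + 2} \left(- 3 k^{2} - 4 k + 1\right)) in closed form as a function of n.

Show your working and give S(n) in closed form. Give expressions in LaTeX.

Compute t_(k+1)/t_k: get 2*(-3*k**2 - 10*k - 6)/(3*k**2 + 4*k - 1).
A = -2, B = 1, C = k**2 + 4*k/3 - 1/3.
f must satisfy (-2)·f(k+1) − (1)·f(k) = k**2 + 4*k/3 - 1/3.
Degrees (0,0,2) ⇒ d ≤ 2.
A polynomial solution: f(k) = -(k - 1)*(k + 1)/3.
Certificate R = B(k−1)f/C = -(k - 1)*(k + 1)/(3*k**2 + 4*k - 1) gives s_k = (-2)**(k + 2)*(k**2 - 1).
s_(k+1) − s_k = (-2)**(k + 2)*(-3*k**2 - 4*k + 1) = t_k.
s_(n+1) = 8*(-2)**n*n*(-n - 2) and s_(1) = 0, so S(n) = 8*(-2)**n*n*(-n - 2).

S(n) = 8 \left(-2\right)^{n} n \left(- n - 2\right)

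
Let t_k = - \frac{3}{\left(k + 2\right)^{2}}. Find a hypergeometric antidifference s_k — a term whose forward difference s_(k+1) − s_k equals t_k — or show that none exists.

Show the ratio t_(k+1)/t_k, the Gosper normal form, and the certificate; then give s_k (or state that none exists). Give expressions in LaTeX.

no hypergeometric antidifference exists

Ratio r(k) = (k + 2)**2/(k + 3)**2.
So A=k**2 + 4*k + 4 and B=k**2 + 6*k + 9, with C=1.
f must satisfy (k**2 + 4*k + 4)·f(k+1) − (k**2 + 4*k + 4)·f(k) = 1.
Degrees (2,2,0) ⇒ d ≤ 0.
f = c0 ⇒ A·f(k+1) − B(k−1)·f(k) − C = -1. The system {-1 = 0} is inconsistent; no antidifference.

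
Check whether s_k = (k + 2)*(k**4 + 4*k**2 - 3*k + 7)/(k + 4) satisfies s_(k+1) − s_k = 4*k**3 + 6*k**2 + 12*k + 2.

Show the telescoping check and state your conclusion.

s_(k+1) = (k + 3)*(-3*k + (k + 1)**4 + 4*(k + 1)**2 + 4)/(k + 5)
s_(k+1) − s_k = 2*(2*k**5 + 18*k**4 + 51*k**3 + 83*k**2 + 76*k + 19)/(k**2 + 9*k + 20)
(s_(k+1) − s_k) − t_k = 2*(-3*k**4 - 22*k**3 - 32*k**2 - 53*k - 1)/(k**2 + 9*k + 20)

Invalid: residual 2*(-3*k**4 - 22*k**3 - 32*k**2 - 53*k - 1)/(k**2 + 9*k + 20) ≠ 0.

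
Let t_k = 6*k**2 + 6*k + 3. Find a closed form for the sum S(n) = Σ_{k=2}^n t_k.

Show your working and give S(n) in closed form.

S(n) = 2*n**3 + 6*n**2 + 7*n - 15

r(k) = (2*k**2 + 6*k + 5)/(2*k**2 + 2*k + 1) after simplifying.
Take A(k)=1, B(k)=1, C(k)=k**2 + k + 1/2.
f must satisfy (1)·f(k+1) − (1)·f(k) = k**2 + k + 1/2.
Bound: deg f ≤ 3.
Solve for f: f(k) = k*(2*k**2 + 1)/6 (degree 3 ≤ 3).
Certificate R = B(k−1)f/C = k*(2*k**2 + 1)/(3*(2*k**2 + 2*k + 1)) gives s_k = 2*k**3 + k.
s_(k+1) − s_k = 6*k**2 + 6*k + 3 = t_k.
Telescope: S(n) = s_(n+1) − s_(2) = 2*n**3 + 6*n**2 + 7*n + 3 − (18) = 2*n**3 + 6*n**2 + 7*n - 15.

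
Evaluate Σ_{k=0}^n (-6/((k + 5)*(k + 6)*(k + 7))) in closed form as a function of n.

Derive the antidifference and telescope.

S(n) = (-n**2 - 13*n - 12)/(10*(n**2 + 13*n + 42))

t_(k+1)/t_k = (k + 5)/(k + 8).
Normal form (A,B,C) = (k + 5, k + 8, 1).
f must satisfy (k + 5)·f(k+1) − (k + 7)·f(k) = 1.
From deg A=1, deg B=1, deg C=0: d=2.
A polynomial solution: f(k) = k*(k + 11)/60.
Then R = B(k−1)f/C = k*(k + 7)*(k + 11)/60, so s_k = R(k)·t_k = k*(-k - 11)/(10*(k + 5)*(k + 6)).
Check: Δs_k = -6/(k**3 + 18*k**2 + 107*k + 210). ✓
s_(n+1) = (-n**2 - 13*n - 12)/(10*(n**2 + 13*n + 42)) and s_(0) = 0, so S(n) = (-n**2 - 13*n - 12)/(10*(n**2 + 13*n + 42)).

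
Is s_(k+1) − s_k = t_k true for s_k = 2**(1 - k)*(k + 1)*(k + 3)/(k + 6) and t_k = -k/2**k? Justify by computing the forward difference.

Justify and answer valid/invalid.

Invalid: residual 3*(k**2 + 8*k + 2)/(2**k*(k**2 + 13*k + 42)) ≠ 0.

s_(k+1) = (k + 2)*(k + 4)/(2**k*(k + 7))
s_(k+1) − s_k = (-k**3 - 10*k**2 - 18*k + 6)/(2**k*(k**2 + 13*k + 42))
(s_(k+1) − s_k) − t_k = 3*(k**2 + 8*k + 2)/(2**k*(k**2 + 13*k + 42))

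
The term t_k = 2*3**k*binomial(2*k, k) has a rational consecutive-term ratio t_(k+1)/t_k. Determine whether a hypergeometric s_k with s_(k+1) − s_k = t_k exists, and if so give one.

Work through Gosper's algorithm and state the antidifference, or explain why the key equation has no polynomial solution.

t_(k+1)/t_k = 6*(2*k + 1)/(k + 1).
Gosper form: A/B · C(k+1)/C(k) with A=12*k + 6, B=k + 1, C=1.
f must satisfy (12*k + 6)·f(k+1) − (k)·f(k) = 1.
Bound: deg f ≤ -1.
Bound -1 < 0, so the key equation has no polynomial solution.

not Gosper-summable; s_k does not exist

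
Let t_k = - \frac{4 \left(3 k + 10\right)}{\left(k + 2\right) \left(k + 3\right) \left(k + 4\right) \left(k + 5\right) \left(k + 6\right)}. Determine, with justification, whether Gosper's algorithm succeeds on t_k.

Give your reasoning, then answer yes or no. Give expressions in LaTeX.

Yes. s_k = \frac{k \left(- k^{2} - 11 k - 38\right)}{10 \left(k^{3} + 11 k^{2} + 38 k + 40\right)}.

t_(k+1)/t_k = (k + 2)*(3*k + 13)/((k + 7)*(3*k + 10)).
So A=k + 2 and B=k + 7, with C=k + 10/3.
Set up (k + 2)·f(k+1) − (k + 6)·f(k) − (k + 10/3) = 0.
d = 4 from the (1,1,1) case.
Coefficient equations give f(k) = k*(k + 3)*(k**2 + 11*k + 38)/120.
Certificate R = B(k−1)f/C = k*(k + 3)*(k + 6)*(k**2 + 11*k + 38)/(40*(3*k + 10)) gives s_k = k*(-k**2 - 11*k - 38)/(10*(k**3 + 11*k**2 + 38*k + 40)).
Δs = 4*(-3*k - 10)/(k**5 + 20*k**4 + 155*k**3 + 580*k**2 + 1044*k + 720), as required.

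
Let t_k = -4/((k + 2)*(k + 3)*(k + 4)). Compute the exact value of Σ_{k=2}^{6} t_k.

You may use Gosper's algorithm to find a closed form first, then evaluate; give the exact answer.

The ratio is (k + 2)/(k + 5).
So A=k + 2 and B=k + 5, with C=1.
f must satisfy (k + 2)·f(k+1) − (k + 4)·f(k) = 1.
deg f ≤ 2 (via 1,1,0).
A polynomial solution: f(k) = k*(k + 5)/12.
Certificate R = B(k−1)f/C = k*(k + 4)*(k + 5)/12 gives s_k = k*(-k - 5)/(3*(k + 2)*(k + 3)).
s_(k+1) − s_k = -4/(k**3 + 9*k**2 + 26*k + 24) = t_k.
Evaluate s at k=7 and k=2: -14/45 and -7/30; difference -7/90.

Σ = -7/90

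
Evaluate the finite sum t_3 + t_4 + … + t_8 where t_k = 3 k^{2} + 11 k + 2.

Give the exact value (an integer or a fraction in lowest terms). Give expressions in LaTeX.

t_(k+1)/t_k = (3*k**2 + 17*k + 16)/(3*k**2 + 11*k + 2).
Gosper form: A/B · C(k+1)/C(k) with A=1, B=1, C=k**2 + 11*k/3 + 2/3.
Key eq: (1)·f(k+1) = (1)·f(k) + (k**2 + 11*k/3 + 2/3).
From deg A=0, deg B=0, deg C=2: d=3.
Coefficient equations give f(k) = k*(k**2 + 4*k - 3)/3.
Get s_k = R·t_k = k*(k**2 + 4*k - 3) with R(k) = B(k−1)f(k)/C(k) = k*(k**2 + 4*k - 3)/(3*k**2 + 11*k + 2).
Verify: 3*k**2 + 11*k + 2 matches t_k.
Telescoping: Σ = s_(9) − s_(3) = 1026 − (54) = 972.

Σ = 972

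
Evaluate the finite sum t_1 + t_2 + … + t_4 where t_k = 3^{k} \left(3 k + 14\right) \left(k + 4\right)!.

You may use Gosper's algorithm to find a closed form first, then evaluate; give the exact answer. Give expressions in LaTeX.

Σ = 88179480

Compute t_(k+1)/t_k: get 3*(k + 5)*(3*k + 17)/(3*k + 14).
A = 3*k + 15, B = 1, C = k + 14/3.
f must satisfy (3*k + 15)·f(k+1) − (1)·f(k) = k + 14/3.
Degrees (1,0,1) ⇒ d ≤ 0.
Solve for f: f(k) = 1/3 (degree 0 ≤ 0).
Get s_k = R·t_k = 3**k*factorial(k + 4) with R(k) = B(k−1)f(k)/C(k) = 1/(3*k + 14).
Check: Δs_k = 3**k*(3*k + 14)*factorial(k + 4). ✓
Evaluate s at k=5 and k=1: 88179840 and 360; difference 88179480.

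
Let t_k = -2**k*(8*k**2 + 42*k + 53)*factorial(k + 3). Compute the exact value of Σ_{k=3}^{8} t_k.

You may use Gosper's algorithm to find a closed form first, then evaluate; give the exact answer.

Σ = -9564703862400

Step 1: r(k) = 2*(8*k**3 + 90*k**2 + 335*k + 412)/(8*k**2 + 42*k + 53).
So A=2*k + 8 and B=1, with C=k**2 + 21*k/4 + 53/8.
Set up (2*k + 8)·f(k+1) − (1)·f(k) − (k**2 + 21*k/4 + 53/8) = 0.
deg f ≤ 1 (via 1,0,2).
Match coefficients ⇒ f(k) = (4*k + 3)/8.
Certificate R = B(k−1)f/C = (4*k + 3)/(8*k**2 + 42*k + 53) gives s_k = -2**k*(4*k + 3)*factorial(k + 3).
Verify: -2**k*(8*k**2 + 42*k + 53)*factorial(k + 3) matches t_k.
Sum = s_(9) − s_(3); s_(9) = -9564703948800, s_(3) = -86400 ⇒ -9564703862400.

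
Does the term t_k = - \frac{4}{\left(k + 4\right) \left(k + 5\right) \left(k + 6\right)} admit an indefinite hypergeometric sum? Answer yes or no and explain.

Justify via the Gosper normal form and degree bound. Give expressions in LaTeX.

Yes. s_k = \frac{k \left(- k - 9\right)}{10 \left(k + 4\right) \left(k + 5\right)}.

Ratio r(k) = (k + 4)/(k + 7).
So A=k + 4 and B=k + 7, with C=1.
Key eq: (k + 4)·f(k+1) = (k + 6)·f(k) + (1).
From deg A=1, deg B=1, deg C=0: d=2.
Coefficient equations give f(k) = k*(k + 9)/40.
Get s_k = R·t_k = k*(-k - 9)/(10*(k + 4)*(k + 5)) with R(k) = B(k−1)f(k)/C(k) = k*(k + 6)*(k + 9)/40.
s_(k+1) − s_k = -4/(k**3 + 15*k**2 + 74*k + 120) = t_k.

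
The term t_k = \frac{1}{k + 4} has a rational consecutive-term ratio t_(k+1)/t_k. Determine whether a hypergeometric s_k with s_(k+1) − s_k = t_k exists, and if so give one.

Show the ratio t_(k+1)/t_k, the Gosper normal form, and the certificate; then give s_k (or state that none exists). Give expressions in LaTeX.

none (Gosper's algorithm certifies no s_k)

Ratio r(k) = (k + 4)/(k + 5).
Normal form (A,B,C) = (k + 4, k + 5, 1).
f must satisfy (k + 4)·f(k+1) − (k + 4)·f(k) = 1.
From deg A=1, deg B=1, deg C=0: d=0.
f = c0 ⇒ A·f(k+1) − B(k−1)·f(k) − C = -1. The system {-1 = 0} is inconsistent; no antidifference.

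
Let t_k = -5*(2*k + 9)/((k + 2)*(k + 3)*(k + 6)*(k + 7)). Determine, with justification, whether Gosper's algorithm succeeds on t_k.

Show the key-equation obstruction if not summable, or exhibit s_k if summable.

Yes. s_k = 5*k*(-k - 8)/(12*(k**2 + 8*k + 12)).

t_(k+1)/t_k = (k + 2)*(k + 6)*(2*k + 11)/((k + 4)*(k + 8)*(2*k + 9)).
So A=k + 2 and B=k + 8, with C=k**3 + 27*k**2/2 + 121*k/2 + 90.
f must satisfy (k + 2)·f(k+1) − (k + 7)·f(k) = k**3 + 27*k**2/2 + 121*k/2 + 90.
deg f ≤ 5 (via 1,1,3).
Coefficient equations give f(k) = k*(k + 3)*(k + 4)*(k + 5)*(k + 8)/24.
So s_k = (B(k−1)f/C)·t_k = (k*(k + 3)*(k + 7)*(k + 8)/(12*(2*k + 9)))·t_k = 5*k*(-k - 8)/(12*(k**2 + 8*k + 12)).
s_(k+1) − s_k = 5*(-2*k - 9)/(k**4 + 18*k**3 + 113*k**2 + 288*k + 252) = t_k.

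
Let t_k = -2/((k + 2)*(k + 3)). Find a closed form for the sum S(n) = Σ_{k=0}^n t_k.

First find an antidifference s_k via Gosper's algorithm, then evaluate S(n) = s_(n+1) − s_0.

S(n) = (-n - 1)/(n + 3)

Step 1: r(k) = (k + 2)/(k + 4).
A = k + 2, B = k + 4, C = 1.
Key eq: (k + 2)·f(k+1) = (k + 3)·f(k) + (1).
deg f ≤ 1 (via 1,1,0).
Coefficient equations give f(k) = k/2.
Then R = B(k−1)f/C = k*(k + 3)/2, so s_k = R(k)·t_k = -k/(k + 2).
Check: Δs_k = -2/(k**2 + 5*k + 6). ✓
Σ_(k=0)^n t_k = s_(n+1) − s_(0) = ((-n - 1)/(n + 3)) − (0), i.e. (-n - 1)/(n + 3).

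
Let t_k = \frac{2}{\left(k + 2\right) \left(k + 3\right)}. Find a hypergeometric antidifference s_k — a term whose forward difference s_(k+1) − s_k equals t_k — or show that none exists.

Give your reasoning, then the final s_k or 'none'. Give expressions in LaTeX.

Step 1: r(k) = (k + 2)/(k + 4).
Factor: A=k + 2; B=k + 4; C=1.
f must satisfy (k + 2)·f(k+1) − (k + 3)·f(k) = 1.
Degrees (1,1,0) ⇒ d ≤ 1.
Solve for f: f(k) = k/2 (degree 1 ≤ 1).
R(k) = B(k−1)·f(k)/C(k) = k*(k + 3)/2; s_k = R·t_k = k/(k + 2).
Check: Δs_k = 2/(k**2 + 5*k + 6). ✓

s_k = \frac{k}{k + 2}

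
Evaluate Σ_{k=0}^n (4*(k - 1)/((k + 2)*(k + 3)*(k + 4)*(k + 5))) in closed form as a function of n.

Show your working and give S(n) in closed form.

S(n) = 2*(-n - 1)/(n**3 + 12*n**2 + 47*n + 60)

r(k) = k*(k + 2)/((k - 1)*(k + 6)) after simplifying.
Factor: A=k + 2; B=k + 6; C=k - 1.
Key eq: (k + 2)·f(k+1) = (k + 5)·f(k) + (k - 1).
Degrees (1,1,1) ⇒ d ≤ 3.
Match coefficients ⇒ f(k) = -k/2.
Get s_k = R·t_k = -2*k/((k + 2)*(k + 3)*(k + 4)) with R(k) = B(k−1)f(k)/C(k) = -k*(k + 5)/(2*(k - 1)).
Verify: 4*(k - 1)/(k**4 + 14*k**3 + 71*k**2 + 154*k + 120) matches t_k.
Σ_(k=0)^n t_k = s_(n+1) − s_(0) = (2*(-n - 1)/(n**3 + 12*n**2 + 47*n + 60)) − (0), i.e. 2*(-n - 1)/(n**3 + 12*n**2 + 47*n + 60).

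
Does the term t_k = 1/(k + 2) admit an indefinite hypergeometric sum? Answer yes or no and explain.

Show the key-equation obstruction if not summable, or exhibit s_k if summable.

t_(k+1)/t_k = (k + 2)/(k + 3).
Gosper form: A/B · C(k+1)/C(k) with A=k + 2, B=k + 3, C=1.
Solve (k + 2)·f(k+1) − (k + 2)·f(k) = 1.
deg f ≤ 0 (via 1,1,0).
Generic f = c0 gives residual -1; -1 = 0 cannot hold, so t_k is not Gosper-summable.

No; the coefficient equations for f are inconsistent.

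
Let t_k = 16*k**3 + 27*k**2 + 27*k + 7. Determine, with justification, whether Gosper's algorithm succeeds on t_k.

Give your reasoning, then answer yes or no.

Yes. s_k = k*(4*k**3 + k**2 + 4*k - 2).

Step 1: r(k) = (16*k**3 + 75*k**2 + 129*k + 77)/(16*k**3 + 27*k**2 + 27*k + 7).
Factor: A=1; B=1; C=k**3 + 27*k**2/16 + 27*k/16 + 7/16.
Solve (1)·f(k+1) − (1)·f(k) = k**3 + 27*k**2/16 + 27*k/16 + 7/16.
From deg A=0, deg B=0, deg C=3: d=4.
Solve for f: f(k) = k*(4*k**3 + k**2 + 4*k - 2)/16 (degree 4 ≤ 4).
So s_k = (B(k−1)f/C)·t_k = (k*(4*k**3 + k**2 + 4*k - 2)/(16*k**3 + 27*k**2 + 27*k + 7))·t_k = k*(4*k**3 + k**2 + 4*k - 2).
Verify: 16*k**3 + 27*k**2 + 27*k + 7 matches t_k.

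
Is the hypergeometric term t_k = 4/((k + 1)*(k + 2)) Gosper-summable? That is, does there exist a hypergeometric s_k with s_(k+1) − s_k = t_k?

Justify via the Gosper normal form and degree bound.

Yes. s_k = 4*k/(k + 1).

t_(k+1)/t_k = (k + 1)/(k + 3).
Normal form (A,B,C) = (k + 1, k + 3, 1).
Key eq: (k + 1)·f(k+1) = (k + 2)·f(k) + (1).
deg f ≤ 1 (via 1,1,0).
Coefficient equations give f(k) = k.
R(k) = B(k−1)·f(k)/C(k) = k*(k + 2); s_k = R·t_k = 4*k/(k + 1).
Δs = 4/(k**2 + 3*k + 2), as required.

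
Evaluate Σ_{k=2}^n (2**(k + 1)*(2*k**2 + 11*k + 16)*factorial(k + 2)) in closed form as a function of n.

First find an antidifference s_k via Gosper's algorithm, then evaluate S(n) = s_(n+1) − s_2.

S(n) = 4*2**n*n*factorial(n + 3) + 12*2**n*factorial(n + 3) - 768

Step 1: r(k) = 2*(2*k**3 + 21*k**2 + 74*k + 87)/(2*k**2 + 11*k + 16).
Take A(k)=2*k + 6, B(k)=1, C(k)=k**2 + 11*k/2 + 8.
f must satisfy (2*k + 6)·f(k+1) − (1)·f(k) = k**2 + 11*k/2 + 8.
Degrees (1,0,2) ⇒ d ≤ 1.
Solve for f: f(k) = (k + 2)/2 (degree 1 ≤ 1).
So s_k = (B(k−1)f/C)·t_k = ((k + 2)/(2*k**2 + 11*k + 16))·t_k = 2**(k + 1)*(k + 2)*factorial(k + 2).
Check: Δs_k = 2**(k + 1)*(2*k**2 + 11*k + 16)*factorial(k + 2). ✓
s_(n+1) = 2**(n + 2)*(n + 3)*factorial(n + 3) and s_(2) = 768, so S(n) = 4*2**n*n*factorial(n + 3) + 12*2**n*factorial(n + 3) - 768.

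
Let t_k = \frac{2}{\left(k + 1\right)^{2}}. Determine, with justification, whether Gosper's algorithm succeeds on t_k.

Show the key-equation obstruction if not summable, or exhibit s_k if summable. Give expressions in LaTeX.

Compute t_(k+1)/t_k: get (k + 1)**2/(k + 2)**2.
So A=k**2 + 2*k + 1 and B=k**2 + 4*k + 4, with C=1.
f must satisfy (k**2 + 2*k + 1)·f(k+1) − (k**2 + 2*k + 1)·f(k) = 1.
Bound: deg f ≤ 0.
Generic f = c0 gives residual -1; -1 = 0 cannot hold, so t_k is not Gosper-summable.

No — the linear system for f has no solution.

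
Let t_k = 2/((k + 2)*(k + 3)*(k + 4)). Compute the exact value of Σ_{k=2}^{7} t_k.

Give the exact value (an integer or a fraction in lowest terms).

Compute t_(k+1)/t_k: get (k + 2)/(k + 5).
A = k + 2, B = k + 5, C = 1.
f must satisfy (k + 2)·f(k+1) − (k + 4)·f(k) = 1.
From deg A=1, deg B=1, deg C=0: d=2.
Solve for f: f(k) = k*(k + 5)/12 (degree 2 ≤ 2).
Get s_k = R·t_k = k*(k + 5)/(6*(k + 2)*(k + 3)) with R(k) = B(k−1)f(k)/C(k) = k*(k + 4)*(k + 5)/12.
Δs = 2/(k**3 + 9*k**2 + 26*k + 24), as required.
Σ_(k=2)^(7) t_k = s_(8) − s_(2) = 26/165 − (7/60) = 9/220.

Σ = 9/220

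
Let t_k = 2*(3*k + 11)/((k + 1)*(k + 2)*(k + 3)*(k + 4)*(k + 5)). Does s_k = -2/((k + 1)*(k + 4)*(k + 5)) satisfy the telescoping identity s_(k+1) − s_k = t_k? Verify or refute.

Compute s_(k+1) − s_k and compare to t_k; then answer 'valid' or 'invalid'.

s_(k+1) = -2/((k + 2)*(k + 5)*(k + 6))
s_(k+1) − s_k = 2*(3*k + 8)/(k**5 + 18*k**4 + 121*k**3 + 372*k**2 + 508*k + 240)
(s_(k+1) − s_k) − t_k = 12*(-2*k - 7)/(k**6 + 21*k**5 + 175*k**4 + 735*k**3 + 1624*k**2 + 1764*k + 720)

Invalid: residual 12*(-2*k - 7)/(k**6 + 21*k**5 + 175*k**4 + 735*k**3 + 1624*k**2 + 1764*k + 720) ≠ 0.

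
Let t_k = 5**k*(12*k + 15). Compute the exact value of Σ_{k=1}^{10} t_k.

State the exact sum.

Σ = 1611328110

Step 1: r(k) = 5*(4*k + 9)/(4*k + 5).
Normal form (A,B,C) = (5, 1, k + 5/4).
f must satisfy (5)·f(k+1) − (1)·f(k) = k + 5/4.
From deg A=0, deg B=0, deg C=1: d=1.
Solving with deg f ≤ 1: f(k) = k/4.
Certificate R = B(k−1)f/C = k/(4*k + 5) gives s_k = 3*5**k*k.
Check: Δs_k = 5**k*(12*k + 15). ✓
Sum = s_(11) − s_(1); s_(11) = 1611328125, s_(1) = 15 ⇒ 1611328110.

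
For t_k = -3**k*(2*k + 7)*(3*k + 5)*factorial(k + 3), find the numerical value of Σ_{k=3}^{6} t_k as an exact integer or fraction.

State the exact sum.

Σ = -119042647920

Ratio r(k) = 3*(k + 4)*(2*k + 9)*(3*k + 8)/((2*k + 7)*(3*k + 5)).
So A=3*k + 12 and B=1, with C=k**2 + 31*k/6 + 35/6.
Solve (3*k + 12)·f(k+1) − (1)·f(k) = k**2 + 31*k/6 + 35/6.
Bound: deg f ≤ 1.
Coefficient equations give f(k) = (2*k + 1)/6.
Then R = B(k−1)f/C = (2*k + 1)/((2*k + 7)*(3*k + 5)), so s_k = R(k)·t_k = -3**k*(2*k + 1)*factorial(k + 3).
Check: Δs_k = -3**k*(2*k + 7)*(3*k + 5)*factorial(k + 3). ✓
Sum = s_(7) − s_(3); s_(7) = -119042784000, s_(3) = -136080 ⇒ -119042647920.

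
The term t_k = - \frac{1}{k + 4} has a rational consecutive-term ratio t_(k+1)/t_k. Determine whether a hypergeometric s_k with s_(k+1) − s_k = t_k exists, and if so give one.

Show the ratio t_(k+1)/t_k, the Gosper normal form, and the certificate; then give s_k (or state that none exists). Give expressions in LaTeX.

Ratio r(k) = (k + 4)/(k + 5).
Gosper form: A/B · C(k+1)/C(k) with A=k + 4, B=k + 5, C=1.
Set up (k + 4)·f(k+1) − (k + 4)·f(k) − (1) = 0.
Bound: deg f ≤ 0.
f = c0 ⇒ A·f(k+1) − B(k−1)·f(k) − C = -1. The system {-1 = 0} is inconsistent; no antidifference.

none — t_k is not Gosper-summable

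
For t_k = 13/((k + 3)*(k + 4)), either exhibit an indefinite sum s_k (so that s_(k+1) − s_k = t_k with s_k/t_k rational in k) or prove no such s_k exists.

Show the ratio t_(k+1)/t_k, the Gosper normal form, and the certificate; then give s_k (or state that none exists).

s_k = 13*k/(3*(k + 3))

Compute t_(k+1)/t_k: get (k + 3)/(k + 5).
A = k + 3, B = k + 5, C = 1.
Need (k + 3)·f(k+1) − (k + 4)·f(k) = 1.
Bound: deg f ≤ 1.
Solve for f: f(k) = k/3 (degree 1 ≤ 1).
So s_k = (B(k−1)f/C)·t_k = (k*(k + 4)/3)·t_k = 13*k/(3*(k + 3)).
Δs = 13/(k**2 + 7*k + 12), as required.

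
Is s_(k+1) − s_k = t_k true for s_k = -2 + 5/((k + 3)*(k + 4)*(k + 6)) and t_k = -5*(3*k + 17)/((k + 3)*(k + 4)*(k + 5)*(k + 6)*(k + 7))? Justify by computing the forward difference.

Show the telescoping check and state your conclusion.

Valid — Δs_k = t_k.

s_(k+1) = -2 + 5/((k + 4)*(k + 5)*(k + 7))
s_(k+1) − s_k = 5*(-3*k - 17)/(k**5 + 25*k**4 + 245*k**3 + 1175*k**2 + 2754*k + 2520)
(s_(k+1) − s_k) − t_k = 0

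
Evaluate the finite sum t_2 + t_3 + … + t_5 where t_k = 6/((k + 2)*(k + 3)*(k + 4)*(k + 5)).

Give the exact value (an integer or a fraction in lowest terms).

Σ = 1/72

Step 1: r(k) = (k + 2)/(k + 6).
A = k + 2, B = k + 6, C = 1.
f must satisfy (k + 2)·f(k+1) − (k + 5)·f(k) = 1.
d = 3 from the (1,1,0) case.
A polynomial solution: f(k) = k*(k**2 + 9*k + 26)/72.
So s_k = (B(k−1)f/C)·t_k = (k*(k + 5)*(k**2 + 9*k + 26)/72)·t_k = k*(k**2 + 9*k + 26)/(12*(k + 2)*(k + 3)*(k + 4)).
s_(k+1) − s_k = 6/(k**4 + 14*k**3 + 71*k**2 + 154*k + 120) = t_k.
Sum = s_(6) − s_(2); s_(6) = 29/360, s_(2) = 1/15 ⇒ 1/72.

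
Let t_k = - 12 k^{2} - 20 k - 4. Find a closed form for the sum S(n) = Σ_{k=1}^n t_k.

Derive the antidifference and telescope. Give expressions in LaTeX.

S(n) = 4 n \left(- n^{2} - 4 n - 4\right)

Ratio r(k) = (3*k**2 + 11*k + 9)/(3*k**2 + 5*k + 1).
A = 1, B = 1, C = k**2 + 5*k/3 + 1/3.
Key eq: (1)·f(k+1) = (1)·f(k) + (k**2 + 5*k/3 + 1/3).
Degrees (0,0,2) ⇒ d ≤ 3.
Solve for f: f(k) = k*(k**2 + k - 1)/3 (degree 3 ≤ 3).
R(k) = B(k−1)·f(k)/C(k) = k*(k**2 + k - 1)/(3*k**2 + 5*k + 1); s_k = R·t_k = 4*k*(-k**2 - k + 1).
Δs = -12*k**2 - 20*k - 4, as required.
s_(n+1) = -4*n**3 - 16*n**2 - 16*n - 4 and s_(1) = -4, so S(n) = 4*n*(-n**2 - 4*n - 4).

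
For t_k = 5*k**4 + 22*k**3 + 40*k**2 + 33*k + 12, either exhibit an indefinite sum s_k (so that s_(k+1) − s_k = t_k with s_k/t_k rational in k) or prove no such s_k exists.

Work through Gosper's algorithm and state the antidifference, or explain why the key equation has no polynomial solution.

r(k) = (5*k**4 + 42*k**3 + 136*k**2 + 199*k + 112)/(5*k**4 + 22*k**3 + 40*k**2 + 33*k + 12) after simplifying.
Take A(k)=1, B(k)=1, C(k)=k**4 + 22*k**3/5 + 8*k**2 + 33*k/5 + 12/5.
Need (1)·f(k+1) − (1)·f(k) = k**4 + 22*k**3/5 + 8*k**2 + 33*k/5 + 12/5.
d = 5 from the (0,0,4) case.
Coefficient equations give f(k) = k*(k**4 + 3*k**3 + 4*k**2 + 2*k + 2)/5.
Certificate R = B(k−1)f/C = k*(k**4 + 3*k**3 + 4*k**2 + 2*k + 2)/((k**2 + 3*k + 3)*(5*k**2 + 7*k + 4)) gives s_k = k*(k**4 + 3*k**3 + 4*k**2 + 2*k + 2).
Verify: 5*k**4 + 22*k**3 + 40*k**2 + 33*k + 12 matches t_k.

s_k = k*(k**4 + 3*k**3 + 4*k**2 + 2*k + 2)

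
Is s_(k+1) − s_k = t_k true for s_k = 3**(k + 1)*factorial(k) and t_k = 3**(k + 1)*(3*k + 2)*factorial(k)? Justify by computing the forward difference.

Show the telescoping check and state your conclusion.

valid (s_(k+1) − s_k reduces to t_k)

s_(k+1) = 3**(k + 2)*factorial(k + 1)
s_(k+1) − s_k = 3**(k + 1)*(3*k + 2)*factorial(k)
(s_(k+1) − s_k) − t_k = 0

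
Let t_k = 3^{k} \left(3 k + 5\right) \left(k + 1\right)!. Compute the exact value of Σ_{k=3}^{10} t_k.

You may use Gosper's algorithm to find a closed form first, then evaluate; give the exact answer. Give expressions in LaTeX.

Σ = 84853696434552

Step 1: r(k) = 3*(k + 2)*(3*k + 8)/(3*k + 5).
Normal form (A,B,C) = (3*k + 6, 1, k + 5/3).
Need (3*k + 6)·f(k+1) − (1)·f(k) = k + 5/3.
Degrees (1,0,1) ⇒ d ≤ 0.
Coefficient equations give f(k) = 1/3.
Certificate R = B(k−1)f/C = 1/(3*k + 5) gives s_k = 3**k*factorial(k + 1).
Check: Δs_k = 3**k*(3*k + 5)*factorial(k + 1). ✓
Sum = s_(11) − s_(3); s_(11) = 84853696435200, s_(3) = 648 ⇒ 84853696434552.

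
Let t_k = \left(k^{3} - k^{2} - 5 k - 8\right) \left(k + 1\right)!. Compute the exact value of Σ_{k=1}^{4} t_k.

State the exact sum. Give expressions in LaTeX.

Compute t_(k+1)/t_k: get (k**4 + 4*k**3 - 21*k - 26)/(k**3 - k**2 - 5*k - 8).
Normal form (A,B,C) = (k + 2, 1, k**3 - k**2 - 5*k - 8).
f must satisfy (k + 2)·f(k+1) − (1)·f(k) = k**3 - k**2 - 5*k - 8.
From deg A=1, deg B=0, deg C=3: d=2.
Match coefficients ⇒ f(k) = k**2 - 4*k - 2.
So s_k = (B(k−1)f/C)·t_k = ((k**2 - 4*k - 2)/(k**3 - k**2 - 5*k - 8))·t_k = (k**2 - 4*k - 2)*factorial(k + 1).
Check: Δs_k = (k**3 - k**2 - 5*k - 8)*factorial(k + 1). ✓
Sum = s_(5) − s_(1); s_(5) = 2160, s_(1) = -10 ⇒ 2170.

Σ = 2170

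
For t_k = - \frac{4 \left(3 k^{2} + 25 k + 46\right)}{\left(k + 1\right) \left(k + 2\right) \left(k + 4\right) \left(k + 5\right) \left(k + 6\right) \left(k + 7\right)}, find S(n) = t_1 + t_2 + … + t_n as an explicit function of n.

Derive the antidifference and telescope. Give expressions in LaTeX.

S(n) = \frac{2 n \left(- n^{2} - 14 n - 59\right)}{35 \left(n^{3} + 14 n^{2} + 59 n + 70\right)}

r(k) = (k + 1)*(k + 4)*(25*k + 3*(k + 1)**2 + 71)/((k + 3)*(k + 8)*(3*k**2 + 25*k + 46)) after simplifying.
Take A(k)=k + 1, B(k)=k + 8, C(k)=k**3 + 34*k**2/3 + 121*k/3 + 46.
Need (k + 1)·f(k+1) − (k + 7)·f(k) = k**3 + 34*k**2/3 + 121*k/3 + 46.
deg f ≤ 6 (via 1,1,3).
Coefficient equations give f(k) = k*(k + 2)*(k + 3)*(k + 5)*(k**2 + 11*k + 34)/72.
Get s_k = R·t_k = k*(-k**2 - 11*k - 34)/(6*(k**3 + 11*k**2 + 34*k + 24)) with R(k) = B(k−1)f(k)/C(k) = k*(k + 2)*(k + 5)*(k + 7)*(k**2 + 11*k + 34)/(24*(3*k**2 + 25*k + 46)).
Verify: 4*(-3*k**2 - 25*k - 46)/(k**6 + 25*k**5 + 247*k**4 + 1219*k**3 + 3112*k**2 + 3796*k + 1680) matches t_k.
s_(n+1) = (-n**3 - 14*n**2 - 59*n - 46)/(6*(n**3 + 14*n**2 + 59*n + 70)) and s_(1) = -23/210, so S(n) = 2*n*(-n**2 - 14*n - 59)/(35*(n**3 + 14*n**2 + 59*n + 70)).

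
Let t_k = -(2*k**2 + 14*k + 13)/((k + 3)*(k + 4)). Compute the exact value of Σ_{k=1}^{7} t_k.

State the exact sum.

Step 1: r(k) = (k + 3)*(14*k + 2*(k + 1)**2 + 27)/((k + 5)*(2*k**2 + 14*k + 13)).
So A=k + 3 and B=k + 5, with C=k**2 + 7*k + 13/2.
Solve (k + 3)·f(k+1) − (k + 4)·f(k) = k**2 + 7*k + 13/2.
Degrees (1,1,2) ⇒ d ≤ 2.
A polynomial solution: f(k) = k*(6*k + 7)/6.
So s_k = (B(k−1)f/C)·t_k = (k*(k + 4)*(6*k + 7)/(3*(2*k**2 + 14*k + 13)))·t_k = k*(-6*k - 7)/(3*(k + 3)).
Verify: (-2*k**2 - 14*k - 13)/(k**2 + 7*k + 12) matches t_k.
Sum = s_(8) − s_(1); s_(8) = -40/3, s_(1) = -13/12 ⇒ -49/4.

Σ = -49/4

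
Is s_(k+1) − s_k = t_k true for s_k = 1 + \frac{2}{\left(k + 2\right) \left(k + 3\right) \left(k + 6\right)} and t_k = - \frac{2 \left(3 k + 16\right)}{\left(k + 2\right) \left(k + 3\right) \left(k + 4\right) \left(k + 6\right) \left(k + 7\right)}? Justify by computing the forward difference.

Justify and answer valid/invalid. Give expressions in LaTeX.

valid (s_(k+1) − s_k reduces to t_k)

s_(k+1) = 1 + 2/((k + 3)*(k + 4)*(k + 7))
s_(k+1) − s_k = 2*(-3*k - 16)/(k**5 + 22*k**4 + 185*k**3 + 740*k**2 + 1404*k + 1008)
(s_(k+1) − s_k) − t_k = 0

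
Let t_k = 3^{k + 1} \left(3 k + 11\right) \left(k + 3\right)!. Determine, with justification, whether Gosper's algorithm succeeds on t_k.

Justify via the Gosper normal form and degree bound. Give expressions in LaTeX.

Step 1: r(k) = 3*(k + 4)*(3*k + 14)/(3*k + 11).
So A=3*k + 12 and B=1, with C=k + 11/3.
Set up (3*k + 12)·f(k+1) − (1)·f(k) − (k + 11/3) = 0.
deg f ≤ 0 (via 1,0,1).
Match coefficients ⇒ f(k) = 1/3.
Then R = B(k−1)f/C = 1/(3*k + 11), so s_k = R(k)·t_k = 3**(k + 1)*factorial(k + 3).
Δs = 3**(k + 1)*(3*k + 11)*factorial(k + 3), as required.

Yes. s_k = 3^{k + 1} \left(k + 3\right)!.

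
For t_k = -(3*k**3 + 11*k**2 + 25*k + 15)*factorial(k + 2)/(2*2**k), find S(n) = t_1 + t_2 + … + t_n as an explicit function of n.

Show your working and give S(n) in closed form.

t_(k+1)/t_k = (3*k**4 + 29*k**3 + 116*k**2 + 222*k + 162)/(2*(3*k**3 + 11*k**2 + 25*k + 15)).
Take A(k)=k/2 + 3/2, B(k)=1, C(k)=k**3 + 11*k**2/3 + 25*k/3 + 5.
Set up (k/2 + 3/2)·f(k+1) − (1)·f(k) − (k**3 + 11*k**2/3 + 25*k/3 + 5) = 0.
deg f ≤ 2 (via 1,0,3).
A polynomial solution: f(k) = 2*k*(3*k + 2)/3.
Certificate R = B(k−1)f/C = 2*k*(3*k + 2)/(3*k**3 + 11*k**2 + 25*k + 15) gives s_k = -k*(3*k + 2)*factorial(k + 2)/2**k.
s_(k+1) − s_k = -(3*k**3 + 11*k**2 + 25*k + 15)*factorial(k + 2)/(2*2**k) = t_k.
Σ_(k=1)^n t_k = s_(n+1) − s_(1) = (-2**(-n - 1)*(n + 1)*(3*n + 5)*factorial(n + 3)) − (-15), i.e. (30*2**n - 3*n**5*factorial(n) - 26*n**4*factorial(n) - 86*n**3*factorial(n) - 136*n**2*factorial(n) - 103*n*factorial(n) - 30*factorial(n))/(2*2**n).

S(n) = (30*2**n - 3*n**5*factorial(n) - 26*n**4*factorial(n) - 86*n**3*factorial(n) - 136*n**2*factorial(n) - 103*n*factorial(n) - 30*factorial(n))/(2*2**n)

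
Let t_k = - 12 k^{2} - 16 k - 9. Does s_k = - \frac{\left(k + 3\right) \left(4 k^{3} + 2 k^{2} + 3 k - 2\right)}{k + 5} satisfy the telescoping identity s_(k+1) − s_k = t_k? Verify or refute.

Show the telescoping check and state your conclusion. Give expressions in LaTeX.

s_(k+1) = (-4*k**4 - 30*k**3 - 75*k**2 - 83*k - 28)/(k + 6)
s_(k+1) − s_k = (-12*k**4 - 132*k**3 - 397*k**2 - 407*k - 176)/(k**2 + 11*k + 30)
(s_(k+1) − s_k) − t_k = 2*(8*k**3 + 74*k**2 + 86*k + 47)/(k**2 + 11*k + 30)

Invalid: residual \frac{2 \left(8 k^{3} + 74 k^{2} + 86 k + 47\right)}{k^{2} + 11 k + 30} ≠ 0.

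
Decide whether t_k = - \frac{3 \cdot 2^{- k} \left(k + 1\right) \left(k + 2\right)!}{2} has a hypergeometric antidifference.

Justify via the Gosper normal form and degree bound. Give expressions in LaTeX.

Compute t_(k+1)/t_k: get (k + 2)*(k + 3)/(2*(k + 1)).
Take A(k)=k/2 + 3/2, B(k)=1, C(k)=k + 1.
Key eq: (k/2 + 3/2)·f(k+1) = (1)·f(k) + (k + 1).
d = 0 from the (1,0,1) case.
Coefficient equations give f(k) = 2.
Get s_k = R·t_k = -3*factorial(k + 2)/2**k with R(k) = B(k−1)f(k)/C(k) = 2/(k + 1).
Verify: -3*(k + 1)*factorial(k + 2)/(2*2**k) matches t_k.

Yes. s_k = - 3 \cdot 2^{- k} \left(k + 2\right)!.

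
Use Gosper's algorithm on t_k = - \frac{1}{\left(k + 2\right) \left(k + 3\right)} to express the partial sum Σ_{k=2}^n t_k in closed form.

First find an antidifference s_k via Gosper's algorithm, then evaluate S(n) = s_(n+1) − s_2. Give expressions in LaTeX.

r(k) = (k + 2)/(k + 4) after simplifying.
Normal form (A,B,C) = (k + 2, k + 4, 1).
Set up (k + 2)·f(k+1) − (k + 3)·f(k) − (1) = 0.
Bound: deg f ≤ 1.
Solving with deg f ≤ 1: f(k) = k/2.
Get s_k = R·t_k = -k/(2*k + 4) with R(k) = B(k−1)f(k)/C(k) = k*(k + 3)/2.
Δs = -1/(k**2 + 5*k + 6), as required.
Σ_(k=2)^n t_k = s_(n+1) − s_(2) = ((-n - 1)/(2*(n + 3))) − (-1/4), i.e. (1 - n)/(4*(n + 3)).

S(n) = \frac{1 - n}{4 \left(n + 3\right)}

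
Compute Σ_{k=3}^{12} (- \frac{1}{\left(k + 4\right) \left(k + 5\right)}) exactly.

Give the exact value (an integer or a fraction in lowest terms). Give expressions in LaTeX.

Σ = -10/119

t_(k+1)/t_k = (k + 4)/(k + 6).
A = k + 4, B = k + 6, C = 1.
f must satisfy (k + 4)·f(k+1) − (k + 5)·f(k) = 1.
Bound: deg f ≤ 1.
A polynomial solution: f(k) = k/4.
So s_k = (B(k−1)f/C)·t_k = (k*(k + 5)/4)·t_k = -k/(4*k + 16).
Check: Δs_k = -1/(k**2 + 9*k + 20). ✓
Σ_(k=3)^(12) t_k = s_(13) − s_(3) = -13/68 − (-3/28) = -10/119.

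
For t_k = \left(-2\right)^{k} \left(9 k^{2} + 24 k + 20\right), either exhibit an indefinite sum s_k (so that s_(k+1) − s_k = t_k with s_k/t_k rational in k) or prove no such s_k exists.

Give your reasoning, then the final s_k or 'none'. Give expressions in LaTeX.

Ratio r(k) = 2*(-9*k**2 - 42*k - 53)/(9*k**2 + 24*k + 20).
Normal form (A,B,C) = (-2, 1, k**2 + 8*k/3 + 20/9).
f must satisfy (-2)·f(k+1) − (1)·f(k) = k**2 + 8*k/3 + 20/9.
Bound: deg f ≤ 2.
Solving with deg f ≤ 2: f(k) = -(3*k**2 + 4*k + 2)/9.
So s_k = (B(k−1)f/C)·t_k = (-(3*k**2 + 4*k + 2)/(9*k**2 + 24*k + 20))·t_k = (-2)**k*(-3*k**2 - 4*k - 2).
Check: Δs_k = (-2)**k*(9*k**2 + 24*k + 20). ✓

s_k = \left(-2\right)^{k} \left(- 3 k^{2} - 4 k - 2\right)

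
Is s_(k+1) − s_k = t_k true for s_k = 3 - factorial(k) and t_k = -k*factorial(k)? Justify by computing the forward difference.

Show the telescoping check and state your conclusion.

s_(k+1) = -k*factorial(k) - factorial(k) + 3
s_(k+1) − s_k = -k*factorial(k)
(s_(k+1) − s_k) − t_k = 0

valid (s_(k+1) − s_k reduces to t_k)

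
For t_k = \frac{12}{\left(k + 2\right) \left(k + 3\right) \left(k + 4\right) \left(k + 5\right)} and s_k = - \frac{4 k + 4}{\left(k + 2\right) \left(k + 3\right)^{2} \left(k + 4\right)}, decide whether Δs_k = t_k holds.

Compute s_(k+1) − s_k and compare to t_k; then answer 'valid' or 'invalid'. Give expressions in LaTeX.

Invalid: residual \frac{16 \left(- 2 k - 7\right)}{k^{6} + 21 k^{5} + 181 k^{4} + 819 k^{3} + 2050 k^{2} + 2688 k + 1440} ≠ 0.

s_(k+1) = 4*(-k - 2)/((k + 3)*(k + 4)**2*(k + 5))
s_(k+1) − s_k = 4*(3*k**2 + 13*k + 8)/(k**6 + 21*k**5 + 181*k**4 + 819*k**3 + 2050*k**2 + 2688*k + 1440)
(s_(k+1) − s_k) − t_k = 16*(-2*k - 7)/(k**6 + 21*k**5 + 181*k**4 + 819*k**3 + 2050*k**2 + 2688*k + 1440)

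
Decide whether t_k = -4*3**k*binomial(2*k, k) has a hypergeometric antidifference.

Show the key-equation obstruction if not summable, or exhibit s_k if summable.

No. Not Gosper-summable.

The ratio is 6*(2*k + 1)/(k + 1).
Factor: A=12*k + 6; B=k + 1; C=1.
f must satisfy (12*k + 6)·f(k+1) − (k)·f(k) = 1.
d = -1 from the (1,1,0) case.
Negative degree bound (-1): no f exists, t_k not Gosper-summable.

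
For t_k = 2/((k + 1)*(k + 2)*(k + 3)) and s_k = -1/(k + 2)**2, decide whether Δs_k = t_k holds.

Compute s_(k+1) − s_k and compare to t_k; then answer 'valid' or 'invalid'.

s_(k+1) = -1/(k + 3)**2
s_(k+1) − s_k = -1/(k + 3)**2 + (k + 2)**(-2)
(s_(k+1) − s_k) − t_k = (-3*k - 7)/(k**5 + 11*k**4 + 47*k**3 + 97*k**2 + 96*k + 36)

Invalid: residual (-3*k - 7)/(k**5 + 11*k**4 + 47*k**3 + 97*k**2 + 96*k + 36) ≠ 0.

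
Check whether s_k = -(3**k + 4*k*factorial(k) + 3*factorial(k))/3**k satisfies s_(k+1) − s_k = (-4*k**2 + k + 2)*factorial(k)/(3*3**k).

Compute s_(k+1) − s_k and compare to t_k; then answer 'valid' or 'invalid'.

valid; difference matches t_k

s_(k+1) = -(3*3**k + 4*k**2*factorial(k) + 11*k*factorial(k) + 7*factorial(k))/(3*3**k)
s_(k+1) − s_k = (-4*k**2 + k + 2)*factorial(k)/(3*3**k)
(s_(k+1) − s_k) − t_k = 0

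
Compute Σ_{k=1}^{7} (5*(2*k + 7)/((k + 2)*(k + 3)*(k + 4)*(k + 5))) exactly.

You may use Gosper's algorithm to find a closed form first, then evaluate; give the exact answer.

Σ = 7/24

The ratio is (k + 2)*(2*k + 9)/((k + 6)*(2*k + 7)).
Gosper form: A/B · C(k+1)/C(k) with A=k + 2, B=k + 6, C=k + 7/2.
Need (k + 2)·f(k+1) − (k + 5)·f(k) = k + 7/2.
From deg A=1, deg B=1, deg C=1: d=3.
Solve for f: f(k) = k*(k + 3)*(k + 6)/16 (degree 3 ≤ 3).
Certificate R = B(k−1)f/C = k*(k + 3)*(k + 5)*(k + 6)/(8*(2*k + 7)) gives s_k = 5*k*(k + 6)/(8*(k**2 + 6*k + 8)).
Δs = 5*(2*k + 7)/(k**4 + 14*k**3 + 71*k**2 + 154*k + 120), as required.
Σ_(k=1)^(7) t_k = s_(8) − s_(1) = 7/12 − (7/24) = 7/24.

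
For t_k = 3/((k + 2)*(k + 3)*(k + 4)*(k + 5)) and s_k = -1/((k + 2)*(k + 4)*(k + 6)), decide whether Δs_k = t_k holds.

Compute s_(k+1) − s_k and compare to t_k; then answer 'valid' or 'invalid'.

Invalid: residual 3*(-4*k - 23)/(k**6 + 27*k**5 + 295*k**4 + 1665*k**3 + 5104*k**2 + 8028*k + 5040) ≠ 0.

s_(k+1) = -1/((k + 3)*(k + 5)*(k + 7))
s_(k+1) − s_k = 3*(k**2 + 9*k + 19)/(k**6 + 27*k**5 + 295*k**4 + 1665*k**3 + 5104*k**2 + 8028*k + 5040)
(s_(k+1) − s_k) − t_k = 3*(-4*k - 23)/(k**6 + 27*k**5 + 295*k**4 + 1665*k**3 + 5104*k**2 + 8028*k + 5040)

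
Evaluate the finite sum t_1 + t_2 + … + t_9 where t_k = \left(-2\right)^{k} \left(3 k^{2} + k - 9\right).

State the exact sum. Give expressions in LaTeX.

r(k) = 2*(-3*k**2 - 7*k + 5)/(3*k**2 + k - 9) after simplifying.
Normal form (A,B,C) = (-2, 1, k**2 + k/3 - 3).
Need (-2)·f(k+1) − (1)·f(k) = k**2 + k/3 - 3.
From deg A=0, deg B=0, deg C=2: d=2.
Solving with deg f ≤ 2: f(k) = -(k**2 - k - 3)/3.
Certificate R = B(k−1)f/C = -(k**2 - k - 3)/(3*k**2 + k - 9) gives s_k = (-2)**k*(-k**2 + k + 3).
Δs = (-2)**k*(3*k**2 + k - 9), as required.
Evaluate s at k=10 and k=1: -89088 and -6; difference -89082.

Σ = -89082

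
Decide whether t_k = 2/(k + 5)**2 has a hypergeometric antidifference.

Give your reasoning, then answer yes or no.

No — the linear system for f has no solution.

r(k) = (k + 5)**2/(k + 6)**2 after simplifying.
A = k**2 + 10*k + 25, B = k**2 + 12*k + 36, C = 1.
Key eq: (k**2 + 10*k + 25)·f(k+1) = (k**2 + 10*k + 25)·f(k) + (1).
From deg A=2, deg B=2, deg C=0: d=0.
Write f(k) = c0. Then LHS − RHS = -1, requiring -1 = 0: contradictory. No certificate.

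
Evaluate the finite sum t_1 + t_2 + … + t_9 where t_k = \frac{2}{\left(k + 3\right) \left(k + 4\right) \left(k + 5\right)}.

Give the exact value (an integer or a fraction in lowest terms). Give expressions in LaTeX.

Σ = 81/1820

Step 1: r(k) = (k + 3)/(k + 6).
Gosper form: A/B · C(k+1)/C(k) with A=k + 3, B=k + 6, C=1.
f must satisfy (k + 3)·f(k+1) − (k + 5)·f(k) = 1.
d = 2 from the (1,1,0) case.
Solving with deg f ≤ 2: f(k) = k*(k + 7)/24.
Certificate R = B(k−1)f/C = k*(k + 5)*(k + 7)/24 gives s_k = k*(k + 7)/(12*(k + 3)*(k + 4)).
Check: Δs_k = 2/(k**3 + 12*k**2 + 47*k + 60). ✓
Evaluate s at k=10 and k=1: 85/1092 and 1/30; difference 81/1820.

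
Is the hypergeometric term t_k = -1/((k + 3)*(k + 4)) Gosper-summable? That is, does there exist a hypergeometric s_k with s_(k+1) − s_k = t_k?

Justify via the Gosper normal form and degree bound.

Compute t_(k+1)/t_k: get (k + 3)/(k + 5).
Normal form (A,B,C) = (k + 3, k + 5, 1).
Solve (k + 3)·f(k+1) − (k + 4)·f(k) = 1.
d = 1 from the (1,1,0) case.
A polynomial solution: f(k) = k/3.
So s_k = (B(k−1)f/C)·t_k = (k*(k + 4)/3)·t_k = -k/(3*k + 9).
Δs = -1/(k**2 + 7*k + 12), as required.

Yes. s_k = -k/(3*k + 9).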